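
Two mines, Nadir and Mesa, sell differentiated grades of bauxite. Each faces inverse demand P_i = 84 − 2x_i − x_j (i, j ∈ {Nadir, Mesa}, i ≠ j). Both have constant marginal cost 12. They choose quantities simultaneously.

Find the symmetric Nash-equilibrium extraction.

14.4

Mine Nadir's profit: π = x_{Nadir}(84 − 2x_{Nadir} − x_{Mesa}) − 12x_{Nadir}.
∂π/∂x_{Nadir} = 72 − 4x_{Nadir} − x_{Mesa} = 0 ⇒ x_{Nadir} = 18 − 0.25x_{Mesa}.
Setting x_{Nadir} = x_{Mesa} in the reaction function: x_{Nadir} = 18 − 0.25x_{Nadir}, so x_{Nadir} = 18 / 1.25 = 14.4.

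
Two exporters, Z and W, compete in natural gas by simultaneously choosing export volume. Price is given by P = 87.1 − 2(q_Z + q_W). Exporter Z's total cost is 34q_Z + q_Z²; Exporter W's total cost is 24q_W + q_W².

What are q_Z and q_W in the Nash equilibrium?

6.0125, 8.5125

Exporter Z's profit: π = q_Z(87.1 − 2(q_Z + q_W)) − 34q_Z − q_Z².
∂π/∂q_Z = 53.1 − 6q_Z − 2q_W = 0, so q_Z = 8.85 − (1/3)q_W.
By the same steps for W: q_W = 631/60 − (1/3)q_Z.
Solving the two reaction functions simultaneously: (1 − (−1/3)(−1/3))q_Z = 8.85 − (1/3)·(631/60), so (8/9)q_Z = 481/90 and q_Z = 6.0125.
Then q_W = 631/60 − (1/3)·6.0125 = 8.5125.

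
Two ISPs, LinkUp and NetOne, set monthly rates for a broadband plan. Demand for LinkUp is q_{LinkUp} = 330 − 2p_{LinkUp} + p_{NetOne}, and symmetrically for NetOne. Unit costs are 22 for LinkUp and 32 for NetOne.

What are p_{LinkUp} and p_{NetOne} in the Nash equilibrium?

126, 130

LinkUp's profit: π = (p_{LinkUp} − 22)(330 − 2p_{LinkUp} + p_{NetOne}).
∂π/∂p_{LinkUp} = 374 − 4p_{LinkUp} + p_{NetOne} = 0 ⇒ p_{LinkUp} = 93.5 + 0.25p_{NetOne}.
Similarly p_{NetOne} = 98.5 + 0.25p_{LinkUp}.
Plugging p_{NetOne} into LinkUp's best response: p_{LinkUp} = 93.5 + 0.25(98.5 + 0.25p_{LinkUp}) ⇒ 0.9375p_{LinkUp} = 118.125, so p_{LinkUp} = 126.
Then p_{NetOne} = 98.5 + 0.25·126 = 130.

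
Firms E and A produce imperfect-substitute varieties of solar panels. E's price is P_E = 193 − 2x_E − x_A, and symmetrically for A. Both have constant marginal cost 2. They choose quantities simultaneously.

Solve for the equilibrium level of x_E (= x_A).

Firm E's profit: π = x_E(193 − 2x_E − x_A) − 2x_E.
∂π/∂x_E = 191 − 4x_E − x_A = 0 ⇒ x_E = 47.75 − 0.25x_A.
Setting x_E = x_A in the reaction function: x_E = 47.75 − 0.25x_E, so x_E = 47.75 / 1.25 = 38.2.

38.2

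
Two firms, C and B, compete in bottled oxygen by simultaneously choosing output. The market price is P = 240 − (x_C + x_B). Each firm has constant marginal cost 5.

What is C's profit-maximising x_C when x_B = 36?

99.5

Firm C's profit: π = x_C(240 − (x_C + x_B)) − 5x_C.
∂π/∂x_C = 235 − 2x_C − x_B = 0, so x_C = 117.5 − 0.5x_B.
At x_B = 36: x_C = 117.5 − 0.5·36 = 99.5.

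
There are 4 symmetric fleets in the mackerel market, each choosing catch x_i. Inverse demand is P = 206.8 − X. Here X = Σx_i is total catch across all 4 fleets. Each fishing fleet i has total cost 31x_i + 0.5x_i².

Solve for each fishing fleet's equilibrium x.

29.3

A representative fishing fleet's profit is π_i = x_i(206.8 − X) − 31x_i − 0.5x_i², with X = x_i + Σ_{j≠i} x_j.
First-order condition: 175.8 − 3x_i − Σ_{j≠i} x_j = 0.
With identical fishing fleets, set every x_j = x: then 175.8 − 3x − 3x = 0, i.e. x = 175.8/6 = 29.3.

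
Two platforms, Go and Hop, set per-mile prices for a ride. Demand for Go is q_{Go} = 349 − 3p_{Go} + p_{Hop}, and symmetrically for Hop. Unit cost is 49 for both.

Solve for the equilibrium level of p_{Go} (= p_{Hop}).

99.2

Go's profit: π = (p_{Go} − 49)(349 − 3p_{Go} + p_{Hop}).
∂π/∂p_{Go} = 496 − 6p_{Go} + p_{Hop} = 0 ⇒ p_{Go} = 248/3 + (1/6)p_{Hop}.
Setting p_{Go} = p_{Hop} in the reaction function: p_{Go} = 248/3 + (1/6)p_{Go}, so p_{Go} = (248/3) / (5/6) = 99.2.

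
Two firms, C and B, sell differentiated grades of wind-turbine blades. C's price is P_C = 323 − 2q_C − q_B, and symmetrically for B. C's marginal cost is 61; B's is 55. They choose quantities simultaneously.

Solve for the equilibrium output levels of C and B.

52, 54

Firm C's profit: π = q_C(323 − 2q_C − q_B) − 61q_C.
∂π/∂q_C = 262 − 4q_C − q_B = 0 ⇒ q_C = 65.5 − 0.25q_B.
Similarly q_B = 67 − 0.25q_C.
Plugging q_B into C's best response: q_C = 65.5 − 0.25(67 − 0.25q_C) ⇒ 0.9375q_C = 48.75, so q_C = 52.
Then q_B = 67 − 0.25·52 = 54.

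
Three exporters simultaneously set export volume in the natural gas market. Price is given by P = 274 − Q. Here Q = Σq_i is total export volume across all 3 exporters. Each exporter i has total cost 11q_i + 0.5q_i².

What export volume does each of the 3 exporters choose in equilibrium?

A representative exporter's profit is π_i = q_i(274 − Q) − 11q_i − 0.5q_i², with Q = q_i + Σ_{j≠i} q_j.
First-order condition: 263 − 3q_i − Σ_{j≠i} q_j = 0.
With identical exporters, set every q_j = q: then 263 − 3q − 2q = 0, i.e. q = 263/5 = 52.6.

52.6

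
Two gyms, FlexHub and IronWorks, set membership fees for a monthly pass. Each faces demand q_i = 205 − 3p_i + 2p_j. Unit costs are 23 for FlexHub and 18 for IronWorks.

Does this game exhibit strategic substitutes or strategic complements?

FlexHub's profit: π = (p_{FlexHub} − 23)(205 − 3p_{FlexHub} + 2p_{IronWorks}).
∂π/∂p_{FlexHub} = 274 − 6p_{FlexHub} + 2p_{IronWorks} = 0 ⇒ p_{FlexHub} = 137/3 + (1/3)p_{IronWorks}.
The best-response slope dp_{FlexHub}/dp_{IronWorks} = 1/3 > 0: the reaction function is upward-sloping, so the choices are strategic complements.

strategic complements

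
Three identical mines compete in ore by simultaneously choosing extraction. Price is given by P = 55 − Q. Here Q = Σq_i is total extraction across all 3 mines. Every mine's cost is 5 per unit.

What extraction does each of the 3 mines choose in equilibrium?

A representative mine's profit is π_i = q_i(55 − Q) − 5q_i, with Q = q_i + Σ_{j≠i} q_j.
First-order condition: 50 − 2q_i − Σ_{j≠i} q_j = 0.
Imposing symmetry (q_j = q for all j) turns Σ_{j≠i} q_j into 2q, so 50 = 4q and q = 12.5.

12.5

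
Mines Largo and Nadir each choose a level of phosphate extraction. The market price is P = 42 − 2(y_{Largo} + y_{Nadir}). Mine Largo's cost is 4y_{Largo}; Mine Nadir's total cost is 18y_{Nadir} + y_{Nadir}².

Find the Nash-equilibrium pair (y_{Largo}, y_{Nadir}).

9, 1

Mine Largo's profit: π = y_{Largo}(42 − 2(y_{Largo} + y_{Nadir})) − 4y_{Largo}.
∂π/∂y_{Largo} = 38 − 4y_{Largo} − 2y_{Nadir} = 0, so y_{Largo} = 9.5 − 0.5y_{Nadir}.
For Nadir: ∂π/∂y_{Nadir} = 24 − 6y_{Nadir} − 2y_{Largo} = 0 ⇒ y_{Nadir} = 4 − (1/3)y_{Largo}.
Substituting the second reaction function into the first: y_{Largo} = 9.5 − 0.5(4 − (1/3)y_{Largo}), which gives (5/6)y_{Largo} = 7.5 ⇒ y_{Largo} = 9.
Then y_{Nadir} = 4 − (1/3)·9 = 1.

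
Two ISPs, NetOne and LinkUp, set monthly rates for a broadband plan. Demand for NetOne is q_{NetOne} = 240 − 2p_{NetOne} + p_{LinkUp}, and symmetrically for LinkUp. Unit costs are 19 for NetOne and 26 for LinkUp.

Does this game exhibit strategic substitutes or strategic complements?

NetOne's profit: π = (p_{NetOne} − 19)(240 − 2p_{NetOne} + p_{LinkUp}).
∂π/∂p_{NetOne} = 278 − 4p_{NetOne} + p_{LinkUp} = 0 ⇒ p_{NetOne} = 69.5 + 0.25p_{LinkUp}.
The best-response slope dp_{NetOne}/dp_{LinkUp} = 0.25 > 0: the reaction function is upward-sloping, so the choices are strategic complements.

strategic complements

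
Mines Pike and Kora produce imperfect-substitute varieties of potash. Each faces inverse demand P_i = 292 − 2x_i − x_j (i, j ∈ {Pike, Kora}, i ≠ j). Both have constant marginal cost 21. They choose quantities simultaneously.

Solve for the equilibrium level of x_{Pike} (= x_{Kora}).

Mine Pike's profit: π = x_{Pike}(292 − 2x_{Pike} − x_{Kora}) − 21x_{Pike}.
∂π/∂x_{Pike} = 271 − 4x_{Pike} − x_{Kora} = 0 ⇒ x_{Pike} = 67.75 − 0.25x_{Kora}.
The game is symmetric, so in equilibrium x_{Kora} = x_{Pike}: the reaction function gives 1.25x_{Pike} = 67.75, hence x_{Pike} = 54.2.

54.2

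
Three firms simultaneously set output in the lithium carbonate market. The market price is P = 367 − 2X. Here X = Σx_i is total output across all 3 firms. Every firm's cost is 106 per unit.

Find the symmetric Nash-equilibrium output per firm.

32.625

A representative firm's profit is π_i = x_i(367 − 2X) − 106x_i, with X = x_i + Σ_{j≠i} x_j.
First-order condition: 261 − 4x_i − 2Σ_{j≠i} x_j = 0.
In a symmetric equilibrium every firm chooses the same x, so Σ_{j≠i} x_j = 2x. The condition becomes 261 − 8x = 0, giving x = 261/8 = 32.625.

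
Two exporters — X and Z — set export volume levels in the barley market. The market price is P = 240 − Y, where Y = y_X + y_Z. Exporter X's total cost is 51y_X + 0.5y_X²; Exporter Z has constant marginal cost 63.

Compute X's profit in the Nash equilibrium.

Exporter X's profit: π = y_X(240 − (y_X + y_Z)) − 51y_X − 0.5y_X².
∂π/∂y_X = 189 − 3y_X − y_Z = 0, so y_X = 63 − (1/3)y_Z.
For Z: ∂π/∂y_Z = 177 − 2y_Z − y_X = 0 ⇒ y_Z = 88.5 − 0.5y_X.
Solving the two reaction functions simultaneously: (1 − (−1/3)(−0.5))y_X = 63 − (1/3)·88.5, so (5/6)y_X = 33.5 and y_X = 40.2.
Then y_Z = 88.5 − 0.5·40.2 = 68.4.
Price P = 240 − 108.6 = 131.4.
X's profit: (131.4 − 51)·40.2 − 0.5(40.2)² = 2424.06.

2424.06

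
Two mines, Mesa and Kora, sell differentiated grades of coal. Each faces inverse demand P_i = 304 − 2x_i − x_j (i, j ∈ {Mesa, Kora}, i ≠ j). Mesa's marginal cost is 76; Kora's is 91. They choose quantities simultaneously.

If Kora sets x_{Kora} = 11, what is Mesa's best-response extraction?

54.25

Mine Mesa's profit: π = x_{Mesa}(304 − 2x_{Mesa} − x_{Kora}) − 76x_{Mesa}.
∂π/∂x_{Mesa} = 228 − 4x_{Mesa} − x_{Kora} = 0 ⇒ x_{Mesa} = 57 − 0.25x_{Kora}.
At x_{Kora} = 11: x_{Mesa} = 57 − 0.25·11 = 54.25.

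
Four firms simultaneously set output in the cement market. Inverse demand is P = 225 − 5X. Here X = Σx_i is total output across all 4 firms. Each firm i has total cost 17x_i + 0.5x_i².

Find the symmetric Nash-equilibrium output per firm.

A representative firm's profit is π_i = x_i(225 − 5X) − 17x_i − 0.5x_i², with X = x_i + Σ_{j≠i} x_j.
First-order condition: 208 − 11x_i − 5Σ_{j≠i} x_j = 0.
Imposing symmetry (x_j = x for all j) turns Σ_{j≠i} x_j into 3x, so 208 = 26x and x = 8.

8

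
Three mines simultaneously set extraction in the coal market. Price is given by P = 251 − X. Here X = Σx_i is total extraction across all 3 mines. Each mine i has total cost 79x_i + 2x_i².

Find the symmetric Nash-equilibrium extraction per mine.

A representative mine's profit is π_i = x_i(251 − X) − 79x_i − 2x_i², with X = x_i + Σ_{j≠i} x_j.
First-order condition: 172 − 6x_i − Σ_{j≠i} x_j = 0.
Imposing symmetry (x_j = x for all j) turns Σ_{j≠i} x_j into 2x, so 172 = 8x and x = 21.5.

21.5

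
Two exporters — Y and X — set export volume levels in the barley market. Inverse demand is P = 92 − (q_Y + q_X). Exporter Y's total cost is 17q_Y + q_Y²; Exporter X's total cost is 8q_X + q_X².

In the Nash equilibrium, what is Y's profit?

414.72

Exporter Y's profit: π = q_Y(92 − (q_Y + q_X)) − 17q_Y − q_Y².
∂π/∂q_Y = 75 − 4q_Y − q_X = 0, so q_Y = 18.75 − 0.25q_X.
By the same steps for X: q_X = 21 − 0.25q_Y.
Solving the two reaction functions simultaneously: (1 − (−0.25)(−0.25))q_Y = 18.75 − 0.25·21, so 0.9375q_Y = 13.5 and q_Y = 14.4.
Then q_X = 21 − 0.25·14.4 = 17.4.
Price P = 92 − 31.8 = 60.2.
Y's profit: (60.2 − 17)·14.4 − (14.4)² = 414.72.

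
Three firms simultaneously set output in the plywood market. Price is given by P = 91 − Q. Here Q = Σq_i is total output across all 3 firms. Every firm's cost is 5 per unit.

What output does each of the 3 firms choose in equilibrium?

A representative firm's profit is π_i = q_i(91 − Q) − 5q_i, with Q = q_i + Σ_{j≠i} q_j.
First-order condition: 86 − 2q_i − Σ_{j≠i} q_j = 0.
Imposing symmetry (q_j = q for all j) turns Σ_{j≠i} q_j into 2q, so 86 = 4q and q = 21.5.

21.5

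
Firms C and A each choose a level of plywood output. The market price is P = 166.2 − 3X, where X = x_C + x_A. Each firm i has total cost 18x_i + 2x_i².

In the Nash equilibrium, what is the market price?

97.8

Firm C's profit: π = x_C(166.2 − 3(x_C + x_A)) − 18x_C − 2x_C².
∂π/∂x_C = 148.2 − 10x_C − 3x_A = 0, so x_C = 14.82 − 0.3x_A.
Setting x_C = x_A in the reaction function: x_C = 14.82 − 0.3x_C, so x_C = 14.82 / 1.3 = 11.4.
Equilibrium price: P = 166.2 − 3·22.8 = 97.8.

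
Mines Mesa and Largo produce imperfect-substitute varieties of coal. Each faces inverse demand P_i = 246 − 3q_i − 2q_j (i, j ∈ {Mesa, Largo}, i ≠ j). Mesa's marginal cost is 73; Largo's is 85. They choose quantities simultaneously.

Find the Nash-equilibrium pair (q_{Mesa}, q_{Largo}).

22.375, 19.375

Mine Mesa's profit: π = q_{Mesa}(246 − 3q_{Mesa} − 2q_{Largo}) − 73q_{Mesa}.
∂π/∂q_{Mesa} = 173 − 6q_{Mesa} − 2q_{Largo} = 0 ⇒ q_{Mesa} = 173/6 − (1/3)q_{Largo}.
Similarly q_{Largo} = 161/6 − (1/3)q_{Mesa}.
Solving the two reaction functions simultaneously: (1 − (−1/3)(−1/3))q_{Mesa} = 173/6 − (1/3)·(161/6), so (8/9)q_{Mesa} = 179/9 and q_{Mesa} = 22.375.
Then q_{Largo} = 161/6 − (1/3)·22.375 = 19.375.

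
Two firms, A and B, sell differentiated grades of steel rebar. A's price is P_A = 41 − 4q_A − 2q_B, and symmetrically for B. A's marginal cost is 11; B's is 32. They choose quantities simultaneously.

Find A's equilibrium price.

25.8

Firm A's profit: π = q_A(41 − 4q_A − 2q_B) − 11q_A.
∂π/∂q_A = 30 − 8q_A − 2q_B = 0 ⇒ q_A = 3.75 − 0.25q_B.
Similarly q_B = 1.125 − 0.25q_A.
Substituting the second reaction function into the first: q_A = 3.75 − 0.25(1.125 − 0.25q_A), which gives 0.9375q_A = 111/32 ⇒ q_A = 3.7.
Then q_B = 1.125 − 0.25·3.7 = 0.2.
P_A = 41 − 4·3.7 − 2·0.2 = 25.8.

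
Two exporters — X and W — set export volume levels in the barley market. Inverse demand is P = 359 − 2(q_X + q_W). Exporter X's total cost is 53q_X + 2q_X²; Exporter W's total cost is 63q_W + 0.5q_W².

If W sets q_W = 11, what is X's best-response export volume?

35.5

Exporter X's profit: π = q_X(359 − 2(q_X + q_W)) − 53q_X − 2q_X².
∂π/∂q_X = 306 − 8q_X − 2q_W = 0, so q_X = 38.25 − 0.25q_W.
At q_W = 11: q_X = 38.25 − 0.25·11 = 35.5.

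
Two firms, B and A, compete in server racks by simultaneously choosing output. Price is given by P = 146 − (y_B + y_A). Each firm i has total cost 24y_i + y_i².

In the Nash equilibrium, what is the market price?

97.2

Firm B's profit: π = y_B(146 − (y_B + y_A)) − 24y_B − y_B².
∂π/∂y_B = 122 − 4y_B − y_A = 0, so y_B = 30.5 − 0.25y_A.
Setting y_B = y_A in the reaction function: y_B = 30.5 − 0.25y_B, so y_B = 30.5 / 1.25 = 24.4.
Equilibrium price: P = 146 − 48.8 = 97.2.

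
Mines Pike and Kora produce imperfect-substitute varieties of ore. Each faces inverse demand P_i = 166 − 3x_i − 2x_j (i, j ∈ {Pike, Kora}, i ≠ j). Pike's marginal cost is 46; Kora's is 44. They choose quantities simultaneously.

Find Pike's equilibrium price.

Mine Pike's profit: π = x_{Pike}(166 − 3x_{Pike} − 2x_{Kora}) − 46x_{Pike}.
∂π/∂x_{Pike} = 120 − 6x_{Pike} − 2x_{Kora} = 0 ⇒ x_{Pike} = 20 − (1/3)x_{Kora}.
Similarly x_{Kora} = 61/3 − (1/3)x_{Pike}.
Substituting the second reaction function into the first: x_{Pike} = 20 − (1/3)(61/3 − (1/3)x_{Pike}), which gives (8/9)x_{Pike} = 119/9 ⇒ x_{Pike} = 14.875.
Then x_{Kora} = 61/3 − (1/3)·14.875 = 15.375.
P_{Pike} = 166 − 3·14.875 − 2·15.375 = 90.625.

90.625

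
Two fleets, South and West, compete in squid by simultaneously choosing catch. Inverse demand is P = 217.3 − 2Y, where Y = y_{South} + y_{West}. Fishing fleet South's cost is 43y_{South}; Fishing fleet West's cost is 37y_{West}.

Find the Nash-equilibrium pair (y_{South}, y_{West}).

Fishing fleet South's profit: π = y_{South}(217.3 − 2(y_{South} + y_{West})) − 43y_{South}.
∂π/∂y_{South} = 174.3 − 4y_{South} − 2y_{West} = 0, so y_{South} = 43.575 − 0.5y_{West}.
By the same steps for West: y_{West} = 45.075 − 0.5y_{South}.
Plugging y_{West} into South's best response: y_{South} = 43.575 − 0.5(45.075 − 0.5y_{South}) ⇒ 0.75y_{South} = 21.0375, so y_{South} = 28.05.
Then y_{West} = 45.075 − 0.5·28.05 = 31.05.

28.05, 31.05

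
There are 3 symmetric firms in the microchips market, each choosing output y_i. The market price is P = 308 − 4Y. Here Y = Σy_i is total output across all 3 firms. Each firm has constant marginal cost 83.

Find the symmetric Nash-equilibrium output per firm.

14.0625

A representative firm's profit is π_i = y_i(308 − 4Y) − 83y_i, with Y = y_i + Σ_{j≠i} y_j.
First-order condition: 225 − 8y_i − 4Σ_{j≠i} y_j = 0.
Imposing symmetry (y_j = y for all j) turns Σ_{j≠i} y_j into 2y, so 225 = 16y and y = 14.0625.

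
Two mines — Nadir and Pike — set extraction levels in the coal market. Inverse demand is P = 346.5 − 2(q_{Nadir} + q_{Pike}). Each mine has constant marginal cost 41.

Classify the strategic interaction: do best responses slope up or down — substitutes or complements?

Mine Nadir's profit: π = q_{Nadir}(346.5 − 2(q_{Nadir} + q_{Pike})) − 41q_{Nadir}.
∂π/∂q_{Nadir} = 305.5 − 4q_{Nadir} − 2q_{Pike} = 0, so q_{Nadir} = 76.375 − 0.5q_{Pike}.
The best-response slope dq_{Nadir}/dq_{Pike} = −0.5 < 0: the reaction function is downward-sloping, so the choices are strategic substitutes.

strategic substitutes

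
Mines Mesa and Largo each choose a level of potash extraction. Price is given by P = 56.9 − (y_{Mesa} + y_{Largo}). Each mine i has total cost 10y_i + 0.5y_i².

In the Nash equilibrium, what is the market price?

33.45

Mine Mesa's profit: π = y_{Mesa}(56.9 − (y_{Mesa} + y_{Largo})) − 10y_{Mesa} − 0.5y_{Mesa}².
∂π/∂y_{Mesa} = 46.9 − 3y_{Mesa} − y_{Largo} = 0, so y_{Mesa} = 469/30 − (1/3)y_{Largo}.
The game is symmetric, so in equilibrium y_{Largo} = y_{Mesa}: the reaction function gives (4/3)y_{Mesa} = 469/30, hence y_{Mesa} = 11.725.
Equilibrium price: P = 56.9 − 23.45 = 33.45.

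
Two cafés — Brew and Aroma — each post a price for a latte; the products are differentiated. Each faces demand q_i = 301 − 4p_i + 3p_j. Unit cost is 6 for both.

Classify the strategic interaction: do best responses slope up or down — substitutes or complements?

strategic complements

Brew's profit: π = (p_{Brew} − 6)(301 − 4p_{Brew} + 3p_{Aroma}).
∂π/∂p_{Brew} = 325 − 8p_{Brew} + 3p_{Aroma} = 0 ⇒ p_{Brew} = 40.625 + 0.375p_{Aroma}.
The best-response slope dp_{Brew}/dp_{Aroma} = 0.375 > 0: the reaction function is upward-sloping, so the choices are strategic complements.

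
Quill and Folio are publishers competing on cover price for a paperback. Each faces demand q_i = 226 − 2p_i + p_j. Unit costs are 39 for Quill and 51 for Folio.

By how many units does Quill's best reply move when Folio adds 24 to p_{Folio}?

Quill's profit: π = (p_{Quill} − 39)(226 − 2p_{Quill} + p_{Folio}).
∂π/∂p_{Quill} = 304 − 4p_{Quill} + p_{Folio} = 0 ⇒ p_{Quill} = 76 + 0.25p_{Folio}.
The reaction-function slope is 0.25, so a 24-unit rise in p_{Folio} moves p_{Quill} by 0.25 × 24 = 6. Quill's best response rises — the actions are strategic complements.

6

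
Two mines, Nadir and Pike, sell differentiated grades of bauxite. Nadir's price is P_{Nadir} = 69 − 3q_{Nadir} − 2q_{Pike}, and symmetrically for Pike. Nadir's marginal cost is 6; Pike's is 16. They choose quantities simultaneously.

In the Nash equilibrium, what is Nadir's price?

Mine Nadir's profit: π = q_{Nadir}(69 − 3q_{Nadir} − 2q_{Pike}) − 6q_{Nadir}.
∂π/∂q_{Nadir} = 63 − 6q_{Nadir} − 2q_{Pike} = 0 ⇒ q_{Nadir} = 10.5 − (1/3)q_{Pike}.
Similarly q_{Pike} = 53/6 − (1/3)q_{Nadir}.
Plugging q_{Pike} into Nadir's best response: q_{Nadir} = 10.5 − (1/3)(53/6 − (1/3)q_{Nadir}) ⇒ (8/9)q_{Nadir} = 68/9, so q_{Nadir} = 8.5.
Then q_{Pike} = 53/6 − (1/3)·8.5 = 6.
P_{Nadir} = 69 − 3·8.5 − 2·6 = 31.5.

31.5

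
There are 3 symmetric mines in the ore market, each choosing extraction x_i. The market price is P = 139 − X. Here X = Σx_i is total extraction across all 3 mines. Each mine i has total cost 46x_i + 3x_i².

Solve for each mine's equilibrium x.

9.3

A representative mine's profit is π_i = x_i(139 − X) − 46x_i − 3x_i², with X = x_i + Σ_{j≠i} x_j.
First-order condition: 93 − 8x_i − Σ_{j≠i} x_j = 0.
With identical mines, set every x_j = x: then 93 − 8x − 2x = 0, i.e. x = 93/10 = 9.3.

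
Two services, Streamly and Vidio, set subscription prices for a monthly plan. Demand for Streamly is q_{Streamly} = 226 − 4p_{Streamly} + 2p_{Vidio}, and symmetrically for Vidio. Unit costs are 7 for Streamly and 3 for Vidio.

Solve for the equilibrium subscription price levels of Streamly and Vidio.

41.8, 40.2

Streamly's profit: π = (p_{Streamly} − 7)(226 − 4p_{Streamly} + 2p_{Vidio}).
∂π/∂p_{Streamly} = 254 − 8p_{Streamly} + 2p_{Vidio} = 0 ⇒ p_{Streamly} = 31.75 + 0.25p_{Vidio}.
Similarly p_{Vidio} = 29.75 + 0.25p_{Streamly}.
Solving the two reaction functions simultaneously: (1 − (0.25)(0.25))p_{Streamly} = 31.75 + 0.25·29.75, so 0.9375p_{Streamly} = 39.1875 and p_{Streamly} = 41.8.
Then p_{Vidio} = 29.75 + 0.25·41.8 = 40.2.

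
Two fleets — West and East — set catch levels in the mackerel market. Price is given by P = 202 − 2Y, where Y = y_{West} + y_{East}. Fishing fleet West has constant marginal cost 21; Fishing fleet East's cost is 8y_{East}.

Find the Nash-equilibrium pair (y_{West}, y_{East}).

28, 34.5

Fishing fleet West's profit: π = y_{West}(202 − 2(y_{West} + y_{East})) − 21y_{West}.
∂π/∂y_{West} = 181 − 4y_{West} − 2y_{East} = 0, so y_{West} = 45.25 − 0.5y_{East}.
By the same steps for East: y_{East} = 48.5 − 0.5y_{West}.
Solving the two reaction functions simultaneously: (1 − (−0.5)(−0.5))y_{West} = 45.25 − 0.5·48.5, so 0.75y_{West} = 21 and y_{West} = 28.
Then y_{East} = 48.5 − 0.5·28 = 34.5.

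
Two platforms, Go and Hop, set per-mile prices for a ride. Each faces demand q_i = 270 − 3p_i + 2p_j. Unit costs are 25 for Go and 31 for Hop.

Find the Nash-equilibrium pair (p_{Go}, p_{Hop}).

Go's profit: π = (p_{Go} − 25)(270 − 3p_{Go} + 2p_{Hop}).
∂π/∂p_{Go} = 345 − 6p_{Go} + 2p_{Hop} = 0 ⇒ p_{Go} = 57.5 + (1/3)p_{Hop}.
Similarly p_{Hop} = 60.5 + (1/3)p_{Go}.
Plugging p_{Hop} into Go's best response: p_{Go} = 57.5 + (1/3)(60.5 + (1/3)p_{Go}) ⇒ (8/9)p_{Go} = 233/3, so p_{Go} = 87.375.
Then p_{Hop} = 60.5 + (1/3)·87.375 = 89.625.

87.375, 89.625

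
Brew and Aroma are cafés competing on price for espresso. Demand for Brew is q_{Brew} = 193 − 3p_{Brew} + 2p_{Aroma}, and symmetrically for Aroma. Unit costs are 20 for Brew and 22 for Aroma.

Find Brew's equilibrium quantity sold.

130.875

Brew's profit: π = (p_{Brew} − 20)(193 − 3p_{Brew} + 2p_{Aroma}).
∂π/∂p_{Brew} = 253 − 6p_{Brew} + 2p_{Aroma} = 0 ⇒ p_{Brew} = 253/6 + (1/3)p_{Aroma}.
Similarly p_{Aroma} = 259/6 + (1/3)p_{Brew}.
Solving the two reaction functions simultaneously: (1 − (1/3)(1/3))p_{Brew} = 253/6 + (1/3)·(259/6), so (8/9)p_{Brew} = 509/9 and p_{Brew} = 63.625.
Then p_{Aroma} = 259/6 + (1/3)·63.625 = 64.375.
q_{Brew} = 193 − 3·63.625 + 2·64.375 = 130.875.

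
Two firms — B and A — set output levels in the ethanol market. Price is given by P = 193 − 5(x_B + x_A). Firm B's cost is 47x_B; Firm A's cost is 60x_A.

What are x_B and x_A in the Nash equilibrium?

10.6, 8

Firm B's profit: π = x_B(193 − 5(x_B + x_A)) − 47x_B.
∂π/∂x_B = 146 − 10x_B − 5x_A = 0, so x_B = 14.6 − 0.5x_A.
By the same steps for A: x_A = 13.3 − 0.5x_B.
Plugging x_A into B's best response: x_B = 14.6 − 0.5(13.3 − 0.5x_B) ⇒ 0.75x_B = 7.95, so x_B = 10.6.
Then x_A = 13.3 − 0.5·10.6 = 8.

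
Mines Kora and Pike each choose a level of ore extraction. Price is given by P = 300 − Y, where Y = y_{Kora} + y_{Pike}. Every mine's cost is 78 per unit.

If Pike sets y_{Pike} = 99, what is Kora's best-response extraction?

Mine Kora's profit: π = y_{Kora}(300 − (y_{Kora} + y_{Pike})) − 78y_{Kora}.
∂π/∂y_{Kora} = 222 − 2y_{Kora} − y_{Pike} = 0, so y_{Kora} = 111 − 0.5y_{Pike}.
At y_{Pike} = 99: y_{Kora} = 111 − 0.5·99 = 61.5.

61.5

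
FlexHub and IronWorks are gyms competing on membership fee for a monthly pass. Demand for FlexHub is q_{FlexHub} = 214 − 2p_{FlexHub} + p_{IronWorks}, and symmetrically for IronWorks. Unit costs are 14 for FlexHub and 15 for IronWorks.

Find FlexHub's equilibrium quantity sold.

133.6

FlexHub's profit: π = (p_{FlexHub} − 14)(214 − 2p_{FlexHub} + p_{IronWorks}).
∂π/∂p_{FlexHub} = 242 − 4p_{FlexHub} + p_{IronWorks} = 0 ⇒ p_{FlexHub} = 60.5 + 0.25p_{IronWorks}.
Similarly p_{IronWorks} = 61 + 0.25p_{FlexHub}.
Substituting the second reaction function into the first: p_{FlexHub} = 60.5 + 0.25(61 + 0.25p_{FlexHub}), which gives 0.9375p_{FlexHub} = 75.75 ⇒ p_{FlexHub} = 80.8.
Then p_{IronWorks} = 61 + 0.25·80.8 = 81.2.
q_{FlexHub} = 214 − 2·80.8 + 81.2 = 133.6.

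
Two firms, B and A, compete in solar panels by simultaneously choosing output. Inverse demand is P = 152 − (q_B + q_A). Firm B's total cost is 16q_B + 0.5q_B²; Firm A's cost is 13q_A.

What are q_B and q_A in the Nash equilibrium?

Firm B's profit: π = q_B(152 − (q_B + q_A)) − 16q_B − 0.5q_B².
∂π/∂q_B = 136 − 3q_B − q_A = 0, so q_B = 136/3 − (1/3)q_A.
For A: ∂π/∂q_A = 139 − 2q_A − q_B = 0 ⇒ q_A = 69.5 − 0.5q_B.
Plugging q_A into B's best response: q_B = 136/3 − (1/3)(69.5 − 0.5q_B) ⇒ (5/6)q_B = 133/6, so q_B = 26.6.
Then q_A = 69.5 − 0.5·26.6 = 56.2.

26.6, 56.2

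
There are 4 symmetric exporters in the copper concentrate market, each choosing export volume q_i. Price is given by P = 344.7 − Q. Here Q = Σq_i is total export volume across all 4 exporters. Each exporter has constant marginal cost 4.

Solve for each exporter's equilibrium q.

68.14

A representative exporter's profit is π_i = q_i(344.7 − Q) − 4q_i, with Q = q_i + Σ_{j≠i} q_j.
First-order condition: 340.7 − 2q_i − Σ_{j≠i} q_j = 0.
With identical exporters, set every q_j = q: then 340.7 − 2q − 3q = 0, i.e. q = 340.7/5 = 68.14.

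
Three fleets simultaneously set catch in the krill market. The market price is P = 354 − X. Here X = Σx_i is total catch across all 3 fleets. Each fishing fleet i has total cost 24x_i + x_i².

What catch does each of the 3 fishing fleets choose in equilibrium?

A representative fishing fleet's profit is π_i = x_i(354 − X) − 24x_i − x_i², with X = x_i + Σ_{j≠i} x_j.
First-order condition: 330 − 4x_i − Σ_{j≠i} x_j = 0.
With identical fishing fleets, set every x_j = x: then 330 − 4x − 2x = 0, i.e. x = 330/6 = 55.

55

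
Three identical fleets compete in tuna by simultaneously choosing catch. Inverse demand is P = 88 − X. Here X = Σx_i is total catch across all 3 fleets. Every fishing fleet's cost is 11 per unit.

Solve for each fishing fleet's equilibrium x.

A representative fishing fleet's profit is π_i = x_i(88 − X) − 11x_i, with X = x_i + Σ_{j≠i} x_j.
First-order condition: 77 − 2x_i − Σ_{j≠i} x_j = 0.
With identical fishing fleets, set every x_j = x: then 77 − 2x − 2x = 0, i.e. x = 77/4 = 19.25.

19.25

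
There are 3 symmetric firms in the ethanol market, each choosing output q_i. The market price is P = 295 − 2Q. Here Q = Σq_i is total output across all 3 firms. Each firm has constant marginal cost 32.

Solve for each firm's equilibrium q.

32.875

A representative firm's profit is π_i = q_i(295 − 2Q) − 32q_i, with Q = q_i + Σ_{j≠i} q_j.
First-order condition: 263 − 4q_i − 2Σ_{j≠i} q_j = 0.
In a symmetric equilibrium every firm chooses the same q, so Σ_{j≠i} q_j = 2q. The condition becomes 263 − 8q = 0, giving q = 263/8 = 32.875.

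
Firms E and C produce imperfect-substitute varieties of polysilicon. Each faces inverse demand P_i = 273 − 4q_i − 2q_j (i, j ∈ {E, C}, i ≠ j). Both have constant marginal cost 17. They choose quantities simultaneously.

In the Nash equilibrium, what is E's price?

119.4

Firm E's profit: π = q_E(273 − 4q_E − 2q_C) − 17q_E.
∂π/∂q_E = 256 − 8q_E − 2q_C = 0 ⇒ q_E = 32 − 0.25q_C.
Setting q_E = q_C in the reaction function: q_E = 32 − 0.25q_E, so q_E = 32 / 1.25 = 25.6.
P_E = 273 − 4·25.6 − 2·25.6 = 119.4.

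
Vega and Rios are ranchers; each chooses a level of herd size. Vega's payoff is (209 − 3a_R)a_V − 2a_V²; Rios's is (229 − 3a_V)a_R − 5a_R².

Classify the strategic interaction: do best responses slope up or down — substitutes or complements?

Expanding Vega's payoff: 209a_V − 3a_Ra_V − 2a_V².
∂π/∂a_V = 209 − 3a_R − 4a_V = 0, so a_V = 52.25 − 0.75a_R.
The best-response slope da_V/da_R = −0.75 < 0: the reaction function is downward-sloping, so the choices are strategic substitutes.

strategic substitutes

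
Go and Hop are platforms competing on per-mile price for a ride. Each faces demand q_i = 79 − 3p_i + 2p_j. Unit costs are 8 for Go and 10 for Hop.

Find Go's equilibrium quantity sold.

Go's profit: π = (p_{Go} − 8)(79 − 3p_{Go} + 2p_{Hop}).
∂π/∂p_{Go} = 103 − 6p_{Go} + 2p_{Hop} = 0 ⇒ p_{Go} = 103/6 + (1/3)p_{Hop}.
Similarly p_{Hop} = 109/6 + (1/3)p_{Go}.
Solving the two reaction functions simultaneously: (1 − (1/3)(1/3))p_{Go} = 103/6 + (1/3)·(109/6), so (8/9)p_{Go} = 209/9 and p_{Go} = 26.125.
Then p_{Hop} = 109/6 + (1/3)·26.125 = 26.875.
q_{Go} = 79 − 3·26.125 + 2·26.875 = 54.375.

54.375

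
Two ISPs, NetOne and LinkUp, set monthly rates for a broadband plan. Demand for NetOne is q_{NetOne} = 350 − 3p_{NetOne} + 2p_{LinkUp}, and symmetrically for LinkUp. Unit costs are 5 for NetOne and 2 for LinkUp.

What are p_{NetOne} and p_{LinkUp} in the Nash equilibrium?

90.6875, 89.5625

NetOne's profit: π = (p_{NetOne} − 5)(350 − 3p_{NetOne} + 2p_{LinkUp}).
∂π/∂p_{NetOne} = 365 − 6p_{NetOne} + 2p_{LinkUp} = 0 ⇒ p_{NetOne} = 365/6 + (1/3)p_{LinkUp}.
Similarly p_{LinkUp} = 178/3 + (1/3)p_{NetOne}.
Plugging p_{LinkUp} into NetOne's best response: p_{NetOne} = 365/6 + (1/3)(178/3 + (1/3)p_{NetOne}) ⇒ (8/9)p_{NetOne} = 1451/18, so p_{NetOne} = 90.6875.
Then p_{LinkUp} = 178/3 + (1/3)·90.6875 = 89.5625.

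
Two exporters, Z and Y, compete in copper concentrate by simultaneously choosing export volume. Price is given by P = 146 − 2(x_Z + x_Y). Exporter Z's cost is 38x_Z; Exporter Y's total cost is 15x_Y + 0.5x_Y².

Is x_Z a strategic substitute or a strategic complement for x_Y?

strategic substitutes

Exporter Z's profit: π = x_Z(146 − 2(x_Z + x_Y)) − 38x_Z.
∂π/∂x_Z = 108 − 4x_Z − 2x_Y = 0, so x_Z = 27 − 0.5x_Y.
The best-response slope dx_Z/dx_Y = −0.5 < 0: the reaction function is downward-sloping, so the choices are strategic substitutes.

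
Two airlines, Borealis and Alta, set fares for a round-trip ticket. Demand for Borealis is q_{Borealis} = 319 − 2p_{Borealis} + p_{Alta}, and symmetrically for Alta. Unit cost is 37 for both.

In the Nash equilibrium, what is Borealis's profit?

17672

Borealis's profit: π = (p_{Borealis} − 37)(319 − 2p_{Borealis} + p_{Alta}).
∂π/∂p_{Borealis} = 393 − 4p_{Borealis} + p_{Alta} = 0 ⇒ p_{Borealis} = 98.25 + 0.25p_{Alta}.
The game is symmetric, so in equilibrium p_{Alta} = p_{Borealis}: the reaction function gives 0.75p_{Borealis} = 98.25, hence p_{Borealis} = 131.
q_{Borealis} = 319 − 2·131 + 131 = 188.
Profit = (131 − 37)·188 = 17672.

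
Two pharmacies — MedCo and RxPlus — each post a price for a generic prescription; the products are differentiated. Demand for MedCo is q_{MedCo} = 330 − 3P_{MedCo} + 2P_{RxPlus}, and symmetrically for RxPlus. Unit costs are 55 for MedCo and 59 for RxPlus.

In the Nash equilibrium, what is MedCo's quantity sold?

208.5

MedCo's profit: π = (P_{MedCo} − 55)(330 − 3P_{MedCo} + 2P_{RxPlus}).
∂π/∂P_{MedCo} = 495 − 6P_{MedCo} + 2P_{RxPlus} = 0 ⇒ P_{MedCo} = 82.5 + (1/3)P_{RxPlus}.
Similarly P_{RxPlus} = 84.5 + (1/3)P_{MedCo}.
Substituting the second reaction function into the first: P_{MedCo} = 82.5 + (1/3)(84.5 + (1/3)P_{MedCo}), which gives (8/9)P_{MedCo} = 332/3 ⇒ P_{MedCo} = 124.5.
Then P_{RxPlus} = 84.5 + (1/3)·124.5 = 126.
q_{MedCo} = 330 − 3·124.5 + 2·126 = 208.5.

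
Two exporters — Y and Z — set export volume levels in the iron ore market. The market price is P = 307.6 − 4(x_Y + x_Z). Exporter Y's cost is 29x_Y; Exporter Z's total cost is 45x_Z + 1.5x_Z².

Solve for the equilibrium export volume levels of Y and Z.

27.975, 13.7

Exporter Y's profit: π = x_Y(307.6 − 4(x_Y + x_Z)) − 29x_Y.
∂π/∂x_Y = 278.6 − 8x_Y − 4x_Z = 0, so x_Y = 34.825 − 0.5x_Z.
For Z: ∂π/∂x_Z = 262.6 − 11x_Z − 4x_Y = 0 ⇒ x_Z = 1313/55 − (4/11)x_Y.
Substituting the second reaction function into the first: x_Y = 34.825 − 0.5(1313/55 − (4/11)x_Y), which gives (9/11)x_Y = 10071/440 ⇒ x_Y = 27.975.
Then x_Z = 1313/55 − (4/11)·27.975 = 13.7.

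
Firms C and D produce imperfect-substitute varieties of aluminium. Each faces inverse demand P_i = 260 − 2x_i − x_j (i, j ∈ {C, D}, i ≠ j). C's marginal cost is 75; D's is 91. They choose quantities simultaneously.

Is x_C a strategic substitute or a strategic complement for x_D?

strategic substitutes

Firm C's profit: π = x_C(260 − 2x_C − x_D) − 75x_C.
∂π/∂x_C = 185 − 4x_C − x_D = 0 ⇒ x_C = 46.25 − 0.25x_D.
The best-response slope dx_C/dx_D = −0.25 < 0: the reaction function is downward-sloping, so the choices are strategic substitutes.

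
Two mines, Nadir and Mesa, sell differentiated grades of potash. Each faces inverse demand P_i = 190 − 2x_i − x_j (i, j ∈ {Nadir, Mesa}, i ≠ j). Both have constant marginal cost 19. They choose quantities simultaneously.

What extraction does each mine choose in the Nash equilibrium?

34.2

Mine Nadir's profit: π = x_{Nadir}(190 − 2x_{Nadir} − x_{Mesa}) − 19x_{Nadir}.
∂π/∂x_{Nadir} = 171 − 4x_{Nadir} − x_{Mesa} = 0 ⇒ x_{Nadir} = 42.75 − 0.25x_{Mesa}.
The game is symmetric, so in equilibrium x_{Mesa} = x_{Nadir}: the reaction function gives 1.25x_{Nadir} = 42.75, hence x_{Nadir} = 34.2.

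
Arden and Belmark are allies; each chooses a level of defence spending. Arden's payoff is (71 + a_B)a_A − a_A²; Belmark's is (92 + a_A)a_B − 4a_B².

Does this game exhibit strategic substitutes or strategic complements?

Expanding Arden's payoff: 71a_A + a_Ba_A − a_A².
∂π/∂a_A = 71 + a_B − 2a_A = 0, so a_A = 35.5 + 0.5a_B.
The best-response slope da_A/da_B = 0.5 > 0: the reaction function is upward-sloping, so the choices are strategic complements.

strategic complements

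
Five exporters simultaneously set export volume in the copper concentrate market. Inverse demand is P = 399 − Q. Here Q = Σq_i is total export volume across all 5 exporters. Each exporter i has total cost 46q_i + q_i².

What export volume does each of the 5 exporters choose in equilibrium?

44.125

A representative exporter's profit is π_i = q_i(399 − Q) − 46q_i − q_i², with Q = q_i + Σ_{j≠i} q_j.
First-order condition: 353 − 4q_i − Σ_{j≠i} q_j = 0.
With identical exporters, set every q_j = q: then 353 − 4q − 4q = 0, i.e. q = 353/8 = 44.125.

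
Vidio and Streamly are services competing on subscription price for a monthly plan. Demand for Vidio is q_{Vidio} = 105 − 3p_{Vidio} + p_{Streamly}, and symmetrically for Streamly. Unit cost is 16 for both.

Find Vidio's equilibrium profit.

639.48

Vidio's profit: π = (p_{Vidio} − 16)(105 − 3p_{Vidio} + p_{Streamly}).
∂π/∂p_{Vidio} = 153 − 6p_{Vidio} + p_{Streamly} = 0 ⇒ p_{Vidio} = 25.5 + (1/6)p_{Streamly}.
The game is symmetric, so in equilibrium p_{Streamly} = p_{Vidio}: the reaction function gives (5/6)p_{Vidio} = 25.5, hence p_{Vidio} = 30.6.
q_{Vidio} = 105 − 3·30.6 + 30.6 = 43.8.
Profit = (30.6 − 16)·43.8 = 639.48.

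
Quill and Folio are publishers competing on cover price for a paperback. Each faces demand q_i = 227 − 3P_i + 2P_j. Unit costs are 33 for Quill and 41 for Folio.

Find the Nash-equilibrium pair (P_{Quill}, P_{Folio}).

83, 86

Quill's profit: π = (P_{Quill} − 33)(227 − 3P_{Quill} + 2P_{Folio}).
∂π/∂P_{Quill} = 326 − 6P_{Quill} + 2P_{Folio} = 0 ⇒ P_{Quill} = 163/3 + (1/3)P_{Folio}.
Similarly P_{Folio} = 175/3 + (1/3)P_{Quill}.
Solving the two reaction functions simultaneously: (1 − (1/3)(1/3))P_{Quill} = 163/3 + (1/3)·(175/3), so (8/9)P_{Quill} = 664/9 and P_{Quill} = 83.
Then P_{Folio} = 175/3 + (1/3)·83 = 86.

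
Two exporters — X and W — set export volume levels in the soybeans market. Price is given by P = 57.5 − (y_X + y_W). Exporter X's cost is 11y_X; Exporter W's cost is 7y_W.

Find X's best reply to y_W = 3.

21.75

Exporter X's profit: π = y_X(57.5 − (y_X + y_W)) − 11y_X.
∂π/∂y_X = 46.5 − 2y_X − y_W = 0, so y_X = 23.25 − 0.5y_W.
At y_W = 3: y_X = 23.25 − 0.5·3 = 21.75.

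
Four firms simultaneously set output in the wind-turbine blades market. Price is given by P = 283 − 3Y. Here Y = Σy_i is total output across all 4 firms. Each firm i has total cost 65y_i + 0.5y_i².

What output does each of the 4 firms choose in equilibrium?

A representative firm's profit is π_i = y_i(283 − 3Y) − 65y_i − 0.5y_i², with Y = y_i + Σ_{j≠i} y_j.
First-order condition: 218 − 7y_i − 3Σ_{j≠i} y_j = 0.
In a symmetric equilibrium every firm chooses the same y, so Σ_{j≠i} y_j = 3y. The condition becomes 218 − 16y = 0, giving y = 218/16 = 13.625.

13.625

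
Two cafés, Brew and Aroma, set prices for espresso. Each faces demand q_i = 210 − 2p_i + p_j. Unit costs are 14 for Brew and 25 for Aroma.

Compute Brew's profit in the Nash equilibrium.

8924.48

Brew's profit: π = (p_{Brew} − 14)(210 − 2p_{Brew} + p_{Aroma}).
∂π/∂p_{Brew} = 238 − 4p_{Brew} + p_{Aroma} = 0 ⇒ p_{Brew} = 59.5 + 0.25p_{Aroma}.
Similarly p_{Aroma} = 65 + 0.25p_{Brew}.
Substituting the second reaction function into the first: p_{Brew} = 59.5 + 0.25(65 + 0.25p_{Brew}), which gives 0.9375p_{Brew} = 75.75 ⇒ p_{Brew} = 80.8.
Then p_{Aroma} = 65 + 0.25·80.8 = 85.2.
q_{Brew} = 210 − 2·80.8 + 85.2 = 133.6.
Profit = (80.8 − 14)·133.6 = 8924.48.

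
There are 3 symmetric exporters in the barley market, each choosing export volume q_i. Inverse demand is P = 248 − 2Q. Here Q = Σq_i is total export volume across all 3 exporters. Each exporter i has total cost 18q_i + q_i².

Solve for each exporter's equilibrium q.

A representative exporter's profit is π_i = q_i(248 − 2Q) − 18q_i − q_i², with Q = q_i + Σ_{j≠i} q_j.
First-order condition: 230 − 6q_i − 2Σ_{j≠i} q_j = 0.
With identical exporters, set every q_j = q: then 230 − 6q − 4q = 0, i.e. q = 230/10 = 23.

23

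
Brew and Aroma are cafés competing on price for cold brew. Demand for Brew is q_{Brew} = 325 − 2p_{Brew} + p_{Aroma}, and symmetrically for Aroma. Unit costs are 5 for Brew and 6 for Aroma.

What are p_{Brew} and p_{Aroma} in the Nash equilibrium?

111.8, 112.2

Brew's profit: π = (p_{Brew} − 5)(325 − 2p_{Brew} + p_{Aroma}).
∂π/∂p_{Brew} = 335 − 4p_{Brew} + p_{Aroma} = 0 ⇒ p_{Brew} = 83.75 + 0.25p_{Aroma}.
Similarly p_{Aroma} = 84.25 + 0.25p_{Brew}.
Plugging p_{Aroma} into Brew's best response: p_{Brew} = 83.75 + 0.25(84.25 + 0.25p_{Brew}) ⇒ 0.9375p_{Brew} = 104.8125, so p_{Brew} = 111.8.
Then p_{Aroma} = 84.25 + 0.25·111.8 = 112.2.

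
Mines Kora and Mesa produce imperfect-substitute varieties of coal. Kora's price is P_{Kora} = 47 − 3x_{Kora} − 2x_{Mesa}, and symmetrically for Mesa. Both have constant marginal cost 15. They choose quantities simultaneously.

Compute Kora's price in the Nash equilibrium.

27

Mine Kora's profit: π = x_{Kora}(47 − 3x_{Kora} − 2x_{Mesa}) − 15x_{Kora}.
∂π/∂x_{Kora} = 32 − 6x_{Kora} − 2x_{Mesa} = 0 ⇒ x_{Kora} = 16/3 − (1/3)x_{Mesa}.
The game is symmetric, so in equilibrium x_{Mesa} = x_{Kora}: the reaction function gives (4/3)x_{Kora} = 16/3, hence x_{Kora} = 4.
P_{Kora} = 47 − 3·4 − 2·4 = 27.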